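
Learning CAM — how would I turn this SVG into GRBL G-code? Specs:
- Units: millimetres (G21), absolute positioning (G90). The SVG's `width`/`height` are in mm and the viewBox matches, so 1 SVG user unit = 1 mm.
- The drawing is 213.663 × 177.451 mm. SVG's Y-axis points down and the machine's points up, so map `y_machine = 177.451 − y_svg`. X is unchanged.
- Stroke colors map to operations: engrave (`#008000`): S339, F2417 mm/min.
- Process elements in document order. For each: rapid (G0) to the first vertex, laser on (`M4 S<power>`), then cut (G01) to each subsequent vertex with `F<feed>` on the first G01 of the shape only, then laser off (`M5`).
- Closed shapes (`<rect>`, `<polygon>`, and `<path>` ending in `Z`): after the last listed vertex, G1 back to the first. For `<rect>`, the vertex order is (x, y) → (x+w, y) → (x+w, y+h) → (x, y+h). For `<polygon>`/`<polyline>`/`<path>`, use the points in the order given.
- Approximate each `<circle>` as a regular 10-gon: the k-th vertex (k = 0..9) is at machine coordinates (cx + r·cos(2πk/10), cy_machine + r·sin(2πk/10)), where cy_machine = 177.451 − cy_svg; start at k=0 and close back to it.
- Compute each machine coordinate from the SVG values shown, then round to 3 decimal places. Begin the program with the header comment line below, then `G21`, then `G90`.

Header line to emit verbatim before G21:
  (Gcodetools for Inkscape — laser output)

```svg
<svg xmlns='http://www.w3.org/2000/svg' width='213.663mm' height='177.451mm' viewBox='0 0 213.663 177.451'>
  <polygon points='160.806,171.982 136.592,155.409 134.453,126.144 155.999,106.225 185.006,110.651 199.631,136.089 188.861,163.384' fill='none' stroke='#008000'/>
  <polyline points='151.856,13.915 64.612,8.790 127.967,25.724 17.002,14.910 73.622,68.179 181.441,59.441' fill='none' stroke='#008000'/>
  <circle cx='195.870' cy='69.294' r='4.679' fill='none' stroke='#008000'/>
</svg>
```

(Gcodetools for Inkscape — laser output)
G21
G90
G0 X160.806 Y5.469
M4 S339
G01 X136.592 Y22.042 F2417
G01 X134.453 Y51.307
G01 X155.999 Y71.226
G01 X185.006 Y66.800
G01 X199.631 Y41.362
G01 X188.861 Y14.067
G01 X160.806 Y5.469
M5
G0 X151.856 Y163.536
M4 S339
G01 X64.612 Y168.661 F2417
G01 X127.967 Y151.727
G01 X17.002 Y162.541
G01 X73.622 Y109.272
G01 X181.441 Y118.010
M5
G0 X200.549 Y108.157
M4 S339
G01 X199.655 Y110.907 F2417
G01 X197.316 Y112.607
G01 X194.424 Y112.607
G01 X192.085 Y110.907
G01 X191.191 Y108.157
G01 X192.085 Y105.407
G01 X194.424 Y103.707
G01 X197.316 Y103.707
G01 X199.655 Y105.407
G01 X200.549 Y108.157
M5

1 u = 1 mm; y_m = 177.451 − y.

[1] `<polygon>` regular polygon, #008000→engrave S339 F2417: (160.806,5.469) → (136.592,22.042) → (134.453,51.307) → (155.999,71.226) → (185.006,66.800) → (199.631,41.362) → (188.861,14.067) → (160.806,5.469) (closed)

[2] `<polyline>` open polyline, #008000→engrave S339 F2417: (151.856,163.536) → (64.612,168.661) → (127.967,151.727) → (17.002,162.541) → (73.622,109.272) → (181.441,118.010)

[3] `<circle>` circle, #008000→engrave S339 F2417: (200.549,108.157) → (199.655,110.907) → (197.316,112.607) → (194.424,112.607) → (192.085,110.907) → (191.191,108.157) → (192.085,105.407) → (194.424,103.707) → (197.316,103.707) → (199.655,105.407) → (200.549,108.157) (closed)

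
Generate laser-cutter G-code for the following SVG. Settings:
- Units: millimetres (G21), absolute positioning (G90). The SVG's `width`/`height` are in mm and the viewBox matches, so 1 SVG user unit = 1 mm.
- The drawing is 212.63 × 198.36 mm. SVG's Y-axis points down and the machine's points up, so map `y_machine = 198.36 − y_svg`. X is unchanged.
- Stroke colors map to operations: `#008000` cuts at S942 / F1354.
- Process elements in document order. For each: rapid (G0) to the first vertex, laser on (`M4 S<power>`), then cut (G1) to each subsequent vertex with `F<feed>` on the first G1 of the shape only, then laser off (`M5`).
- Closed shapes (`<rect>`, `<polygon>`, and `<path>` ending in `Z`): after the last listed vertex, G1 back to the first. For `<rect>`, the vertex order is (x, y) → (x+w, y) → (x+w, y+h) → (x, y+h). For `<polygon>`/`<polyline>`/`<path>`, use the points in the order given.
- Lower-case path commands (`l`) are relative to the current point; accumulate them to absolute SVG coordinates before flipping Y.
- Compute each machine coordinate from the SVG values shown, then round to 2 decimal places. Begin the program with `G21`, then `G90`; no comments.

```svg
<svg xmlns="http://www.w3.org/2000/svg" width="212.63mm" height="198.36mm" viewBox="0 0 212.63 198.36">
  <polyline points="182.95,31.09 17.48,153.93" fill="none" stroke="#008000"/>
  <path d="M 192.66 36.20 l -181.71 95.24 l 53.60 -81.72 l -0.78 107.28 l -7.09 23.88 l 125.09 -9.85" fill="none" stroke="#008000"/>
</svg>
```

Since the viewBox matches the mm dimensions, user units are millimetres directly. The only transform is the Y-flip y_m = 198.36 − y_svg.

Shape 1 is a line segment drawn with `<polyline>`. Its stroke #008000 means cut at S942, F1354. After flipping Y the toolpath is (182.95,167.27) → (17.48,44.43).

Shape 2 is a open polyline drawn with `<path>`. Its stroke #008000 means cut at S942, F1354. After flipping Y the toolpath is (192.66,162.16) → (10.95,66.92) → (64.55,148.64) → (63.77,41.36) → (56.68,17.48) → (181.77,27.33).

G21
G90
G0 X182.95 Y167.27
M4 S942
G1 X17.48 Y44.43 F1354
M5
G0 X192.66 Y162.16
M4 S942
G1 X10.95 Y66.92 F1354
G1 X64.55 Y148.64
G1 X63.77 Y41.36
G1 X56.68 Y17.48
G1 X181.77 Y27.33
M5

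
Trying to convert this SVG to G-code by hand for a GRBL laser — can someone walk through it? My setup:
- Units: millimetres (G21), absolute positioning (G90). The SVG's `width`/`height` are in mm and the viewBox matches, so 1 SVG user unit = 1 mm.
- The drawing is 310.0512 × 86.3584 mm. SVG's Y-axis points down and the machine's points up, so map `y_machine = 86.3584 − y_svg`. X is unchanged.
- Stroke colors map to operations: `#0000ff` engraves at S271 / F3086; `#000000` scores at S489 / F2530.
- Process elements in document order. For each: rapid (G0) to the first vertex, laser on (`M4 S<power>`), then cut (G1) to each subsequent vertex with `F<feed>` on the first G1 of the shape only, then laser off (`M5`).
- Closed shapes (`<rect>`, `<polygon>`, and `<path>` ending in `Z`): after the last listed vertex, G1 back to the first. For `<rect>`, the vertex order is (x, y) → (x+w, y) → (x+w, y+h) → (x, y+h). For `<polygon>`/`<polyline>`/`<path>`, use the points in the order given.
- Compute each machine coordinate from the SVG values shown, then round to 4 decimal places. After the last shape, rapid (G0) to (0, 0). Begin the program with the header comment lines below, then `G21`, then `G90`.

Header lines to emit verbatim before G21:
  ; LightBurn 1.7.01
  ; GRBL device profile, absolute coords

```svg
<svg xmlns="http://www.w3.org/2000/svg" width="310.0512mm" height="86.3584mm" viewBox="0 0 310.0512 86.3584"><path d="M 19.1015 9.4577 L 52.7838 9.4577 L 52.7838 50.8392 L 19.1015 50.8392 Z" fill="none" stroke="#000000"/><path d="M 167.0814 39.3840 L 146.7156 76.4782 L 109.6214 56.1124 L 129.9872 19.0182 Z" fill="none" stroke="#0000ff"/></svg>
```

Since the viewBox matches the mm dimensions, user units are millimetres directly. The only transform is the Y-flip y_m = 86.3584 − y_svg.

Shape 1 is a rectangle drawn with `<path>`. Its stroke #000000 means score at S489, F2530. After flipping Y the toolpath is (19.1015,76.9007) → (52.7838,76.9007) → (52.7838,35.5192) → (19.1015,35.5192) → (19.1015,76.9007), returning to the start.

Shape 2 is a regular polygon drawn with `<path>`. Its stroke #0000ff means engrave at S271, F3086. After flipping Y the toolpath is (167.0814,46.9744) → (146.7156,9.8802) → (109.6214,30.2460) → (129.9872,67.3402) → (167.0814,46.9744), returning to the start.

; LightBurn 1.7.01
; GRBL device profile, absolute coords
G21
G90
G0 X19.1015 Y76.9007
M4 S489
G1 X52.7838 Y76.9007 F2530
G1 X52.7838 Y35.5192
G1 X19.1015 Y35.5192
G1 X19.1015 Y76.9007
M5
G0 X167.0814 Y46.9744
M4 S271
G1 X146.7156 Y9.8802 F3086
G1 X109.6214 Y30.2460
G1 X129.9872 Y67.3402
G1 X167.0814 Y46.9744
M5
G0 X0.0000 Y0.0000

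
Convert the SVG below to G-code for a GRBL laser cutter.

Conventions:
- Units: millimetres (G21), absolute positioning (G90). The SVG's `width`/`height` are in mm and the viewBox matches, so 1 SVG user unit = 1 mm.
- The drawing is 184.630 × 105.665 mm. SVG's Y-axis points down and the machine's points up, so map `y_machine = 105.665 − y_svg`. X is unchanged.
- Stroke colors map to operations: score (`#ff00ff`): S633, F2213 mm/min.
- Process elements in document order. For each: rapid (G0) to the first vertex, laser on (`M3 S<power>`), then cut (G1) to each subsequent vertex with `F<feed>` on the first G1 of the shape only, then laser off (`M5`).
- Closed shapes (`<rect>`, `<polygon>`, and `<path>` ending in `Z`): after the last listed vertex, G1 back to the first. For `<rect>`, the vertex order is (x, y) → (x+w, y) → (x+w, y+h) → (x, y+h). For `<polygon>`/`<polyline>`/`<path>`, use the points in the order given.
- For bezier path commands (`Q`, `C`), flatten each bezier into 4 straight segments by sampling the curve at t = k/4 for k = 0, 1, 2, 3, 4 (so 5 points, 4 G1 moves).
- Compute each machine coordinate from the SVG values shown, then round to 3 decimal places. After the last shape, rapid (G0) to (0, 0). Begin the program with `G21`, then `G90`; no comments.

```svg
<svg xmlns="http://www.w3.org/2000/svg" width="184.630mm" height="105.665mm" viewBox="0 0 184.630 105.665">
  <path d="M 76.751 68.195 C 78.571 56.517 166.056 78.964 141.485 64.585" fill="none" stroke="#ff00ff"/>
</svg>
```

G21
G90
G0 X76.751 Y37.470
M3 S633
G1 X91.089 Y40.939 F2213
G1 X119.015 Y38.262
G1 X141.992 Y36.092
G1 X141.485 Y41.080
M5
G0 X0.000 Y0.000

viewBox `0 0 184.630 105.665` with mm width/height → 1 unit = 1 mm. Flip: y_m = 105.665 − y_svg.

**Shape 1** — `<path>` cubic bezier, stroke `#ff00ff` → score (S633, F2213). Control points (SVG): P0=(76.751,68.195), P1=(78.571,56.517), P2=(166.056,78.964), P3=(141.485,64.585); sampled at t=k/4. Machine vertices: (76.751,37.470) → (91.089,40.939) → (119.015,38.262) → (141.992,36.092) → (141.485,41.080). Open path.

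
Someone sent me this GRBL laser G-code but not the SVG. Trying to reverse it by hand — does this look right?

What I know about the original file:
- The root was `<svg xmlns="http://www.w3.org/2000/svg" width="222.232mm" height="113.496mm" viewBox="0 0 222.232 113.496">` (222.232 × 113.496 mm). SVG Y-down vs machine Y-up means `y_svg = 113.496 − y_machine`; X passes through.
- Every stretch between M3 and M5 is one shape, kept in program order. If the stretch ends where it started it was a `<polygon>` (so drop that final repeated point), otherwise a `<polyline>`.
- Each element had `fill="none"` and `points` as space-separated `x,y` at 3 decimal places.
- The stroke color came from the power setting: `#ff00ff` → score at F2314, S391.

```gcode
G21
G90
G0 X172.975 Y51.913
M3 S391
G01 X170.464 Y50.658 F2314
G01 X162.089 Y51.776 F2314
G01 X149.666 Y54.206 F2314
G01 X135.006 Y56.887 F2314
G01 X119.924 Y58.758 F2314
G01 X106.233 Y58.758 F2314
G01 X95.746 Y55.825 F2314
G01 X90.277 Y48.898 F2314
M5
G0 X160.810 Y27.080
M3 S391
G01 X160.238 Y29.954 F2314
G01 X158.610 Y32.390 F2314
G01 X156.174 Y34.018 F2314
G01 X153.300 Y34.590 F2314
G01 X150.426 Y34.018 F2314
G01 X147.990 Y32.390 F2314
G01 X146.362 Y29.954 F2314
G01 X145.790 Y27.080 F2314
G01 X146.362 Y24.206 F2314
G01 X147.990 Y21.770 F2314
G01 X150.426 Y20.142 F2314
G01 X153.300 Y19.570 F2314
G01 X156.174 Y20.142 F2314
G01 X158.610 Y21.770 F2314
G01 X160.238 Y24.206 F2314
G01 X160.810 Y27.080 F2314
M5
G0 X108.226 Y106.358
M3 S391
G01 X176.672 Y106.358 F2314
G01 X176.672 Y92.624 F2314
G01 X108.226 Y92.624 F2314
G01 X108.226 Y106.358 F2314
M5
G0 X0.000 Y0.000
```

<svg xmlns="http://www.w3.org/2000/svg" width="222.232mm" height="113.496mm" viewBox="0 0 222.232 113.496">
  <polyline points="172.975,61.583 170.464,62.838 162.089,61.720 149.666,59.290 135.006,56.609 119.924,54.738 106.233,54.738 95.746,57.671 90.277,64.598" fill="none" stroke="#ff00ff"/>
  <polygon points="160.810,86.416 160.238,83.542 158.610,81.106 156.174,79.478 153.300,78.906 150.426,79.478 147.990,81.106 146.362,83.542 145.790,86.416 146.362,89.290 147.990,91.726 150.426,93.354 153.300,93.926 156.174,93.354 158.610,91.726 160.238,89.290" fill="none" stroke="#ff00ff"/>
  <polygon points="108.226,7.138 176.672,7.138 176.672,20.872 108.226,20.872" fill="none" stroke="#ff00ff"/>
</svg>

y_svg = 113.496 − y_m. Every run uses S391, so all elements get stroke `#ff00ff` (score).

[1] open run; points: 172.975,61.583 170.464,62.838 162.089,61.720 149.666,59.290 135.006,56.609 119.924,54.738 106.233,54.738 95.746,57.671 90.277,64.598

[2] closed run; points: 160.810,86.416 160.238,83.542 158.610,81.106 156.174,79.478 153.300,78.906 150.426,79.478 147.990,81.106 146.362,83.542 145.790,86.416 146.362,89.290 147.990,91.726 150.426,93.354 153.300,93.926 156.174,93.354 158.610,91.726 160.238,89.290

[3] closed run; points: 108.226,7.138 176.672,7.138 176.672,20.872 108.226,20.872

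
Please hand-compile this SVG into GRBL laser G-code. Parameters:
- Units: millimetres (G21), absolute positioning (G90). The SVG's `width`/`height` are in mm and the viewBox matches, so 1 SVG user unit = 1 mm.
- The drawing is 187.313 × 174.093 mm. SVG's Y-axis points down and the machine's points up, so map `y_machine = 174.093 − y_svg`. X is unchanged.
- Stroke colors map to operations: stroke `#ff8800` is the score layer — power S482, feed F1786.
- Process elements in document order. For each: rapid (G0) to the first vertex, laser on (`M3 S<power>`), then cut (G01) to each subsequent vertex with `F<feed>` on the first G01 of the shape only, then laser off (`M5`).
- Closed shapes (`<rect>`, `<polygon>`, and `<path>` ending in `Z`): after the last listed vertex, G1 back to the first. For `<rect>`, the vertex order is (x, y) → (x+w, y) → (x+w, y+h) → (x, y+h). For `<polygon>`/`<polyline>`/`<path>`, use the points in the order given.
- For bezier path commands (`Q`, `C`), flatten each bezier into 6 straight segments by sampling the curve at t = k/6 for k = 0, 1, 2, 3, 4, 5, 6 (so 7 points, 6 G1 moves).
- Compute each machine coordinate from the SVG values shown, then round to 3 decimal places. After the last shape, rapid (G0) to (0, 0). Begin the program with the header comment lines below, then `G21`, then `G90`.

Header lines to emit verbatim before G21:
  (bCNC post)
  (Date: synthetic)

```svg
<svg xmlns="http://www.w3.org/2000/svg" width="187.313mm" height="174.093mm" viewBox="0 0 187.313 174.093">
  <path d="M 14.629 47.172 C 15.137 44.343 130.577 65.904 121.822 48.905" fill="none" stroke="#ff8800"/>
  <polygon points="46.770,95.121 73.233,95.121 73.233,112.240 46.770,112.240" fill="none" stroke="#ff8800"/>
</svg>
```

1 u = 1 mm; y_m = 174.093 − y.

[1] `<path>` cubic bezier, #ff8800→score S482 F1786: (14.629,126.921) → (23.354,126.594) → (44.591,123.951) → (71.699,120.741) → (98.035,118.711) → (116.957,119.610) → (121.822,125.188)

[2] `<polygon>` rectangle, #ff8800→score S482 F1786: (46.770,78.972) → (73.233,78.972) → (73.233,61.853) → (46.770,61.853) → (46.770,78.972) (closed)

(bCNC post)
(Date: synthetic)
G21
G90
G0 X14.629 Y126.921
M3 S482
G01 X23.354 Y126.594 F1786
G01 X44.591 Y123.951
G01 X71.699 Y120.741
G01 X98.035 Y118.711
G01 X116.957 Y119.610
G01 X121.822 Y125.188
M5
G0 X46.770 Y78.972
M3 S482
G01 X73.233 Y78.972 F1786
G01 X73.233 Y61.853
G01 X46.770 Y61.853
G01 X46.770 Y78.972
M5
G0 X0.000 Y0.000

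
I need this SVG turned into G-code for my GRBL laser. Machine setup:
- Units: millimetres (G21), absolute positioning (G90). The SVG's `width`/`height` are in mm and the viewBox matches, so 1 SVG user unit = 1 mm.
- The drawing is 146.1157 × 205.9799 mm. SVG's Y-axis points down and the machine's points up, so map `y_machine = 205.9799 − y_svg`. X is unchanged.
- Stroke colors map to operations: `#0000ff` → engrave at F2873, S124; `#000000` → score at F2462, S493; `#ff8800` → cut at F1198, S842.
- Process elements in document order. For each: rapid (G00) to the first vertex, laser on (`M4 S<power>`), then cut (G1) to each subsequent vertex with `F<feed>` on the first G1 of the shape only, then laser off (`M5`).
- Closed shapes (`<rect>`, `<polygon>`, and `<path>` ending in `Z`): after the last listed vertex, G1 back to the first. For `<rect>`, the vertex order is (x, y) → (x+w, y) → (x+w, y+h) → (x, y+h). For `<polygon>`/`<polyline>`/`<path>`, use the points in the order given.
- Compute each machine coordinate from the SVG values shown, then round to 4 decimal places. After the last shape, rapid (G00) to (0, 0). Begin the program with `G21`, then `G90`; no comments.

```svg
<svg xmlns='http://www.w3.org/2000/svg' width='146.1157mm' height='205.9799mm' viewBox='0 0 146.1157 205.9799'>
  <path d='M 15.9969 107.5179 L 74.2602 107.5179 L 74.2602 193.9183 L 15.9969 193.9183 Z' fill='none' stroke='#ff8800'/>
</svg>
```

viewBox `0 0 146.1157 205.9799` with mm width/height → 1 unit = 1 mm. Flip: y_m = 205.9799 − y_svg.

**Shape 1** — `<path>` rectangle, stroke `#ff8800` → cut (S842, F1198). Machine vertices: (15.9969,98.4620) → (74.2602,98.4620) → (74.2602,12.0616) → (15.9969,12.0616) → (15.9969,98.4620). Closed: final G1 returns to the first vertex.

G21
G90
G00 X15.9969 Y98.4620
M4 S842
G1 X74.2602 Y98.4620 F1198
G1 X74.2602 Y12.0616
G1 X15.9969 Y12.0616
G1 X15.9969 Y98.4620
M5
G00 X0.0000 Y0.0000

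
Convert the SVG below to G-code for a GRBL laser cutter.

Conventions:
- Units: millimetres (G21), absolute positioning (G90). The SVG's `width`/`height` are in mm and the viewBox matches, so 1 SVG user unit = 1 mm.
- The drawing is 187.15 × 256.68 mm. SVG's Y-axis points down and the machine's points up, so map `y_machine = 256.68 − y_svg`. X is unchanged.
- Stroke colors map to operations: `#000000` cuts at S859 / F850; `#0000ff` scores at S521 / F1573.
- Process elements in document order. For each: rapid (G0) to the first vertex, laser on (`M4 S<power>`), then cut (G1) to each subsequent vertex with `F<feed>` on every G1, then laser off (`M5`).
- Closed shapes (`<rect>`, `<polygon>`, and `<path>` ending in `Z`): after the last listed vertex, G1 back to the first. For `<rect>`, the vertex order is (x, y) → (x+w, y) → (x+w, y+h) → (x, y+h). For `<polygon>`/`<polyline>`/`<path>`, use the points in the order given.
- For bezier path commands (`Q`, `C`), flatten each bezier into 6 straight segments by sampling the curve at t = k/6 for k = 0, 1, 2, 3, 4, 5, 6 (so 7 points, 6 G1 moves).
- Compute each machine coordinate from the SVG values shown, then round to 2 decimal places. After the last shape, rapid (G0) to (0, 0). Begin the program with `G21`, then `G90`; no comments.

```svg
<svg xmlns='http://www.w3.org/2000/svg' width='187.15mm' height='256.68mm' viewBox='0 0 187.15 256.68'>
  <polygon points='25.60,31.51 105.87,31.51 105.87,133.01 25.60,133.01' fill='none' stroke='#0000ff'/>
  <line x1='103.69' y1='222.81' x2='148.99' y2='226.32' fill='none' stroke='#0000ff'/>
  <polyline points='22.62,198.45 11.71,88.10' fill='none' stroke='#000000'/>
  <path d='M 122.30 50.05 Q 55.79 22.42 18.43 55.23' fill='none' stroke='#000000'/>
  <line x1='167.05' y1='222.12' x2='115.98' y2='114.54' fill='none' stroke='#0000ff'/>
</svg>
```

Since the viewBox matches the mm dimensions, user units are millimetres directly. The only transform is the Y-flip y_m = 256.68 − y_svg.

Shape 1 is a rectangle drawn with `<polygon>`. Its stroke #0000ff means score at S521, F1573. After flipping Y the toolpath is (25.60,225.17) → (105.87,225.17) → (105.87,123.67) → (25.60,123.67) → (25.60,225.17), returning to the start.

Shape 2 is a line segment drawn with `<line>`. Its stroke #0000ff means score at S521, F1573. After flipping Y the toolpath is (103.69,33.87) → (148.99,30.36).

Shape 3 is a line segment drawn with `<polyline>`. Its stroke #000000 means cut at S859, F850. After flipping Y the toolpath is (22.62,58.23) → (11.71,168.58).

Shape 4 is a quadratic bezier drawn with `<path>`. Its stroke #000000 means cut at S859, F850. After flipping Y the toolpath is (122.30,206.63) → (100.94,214.16) → (81.20,218.33) → (63.08,219.15) → (46.58,216.61) → (31.69,210.71) → (18.43,201.45).

Shape 5 is a line segment drawn with `<line>`. Its stroke #0000ff means score at S521, F1573. After flipping Y the toolpath is (167.05,34.56) → (115.98,142.14).

G21
G90
G0 X25.60 Y225.17
M4 S521
G1 X105.87 Y225.17 F1573
G1 X105.87 Y123.67 F1573
G1 X25.60 Y123.67 F1573
G1 X25.60 Y225.17 F1573
M5
G0 X103.69 Y33.87
M4 S521
G1 X148.99 Y30.36 F1573
M5
G0 X22.62 Y58.23
M4 S859
G1 X11.71 Y168.58 F850
M5
G0 X122.30 Y206.63
M4 S859
G1 X100.94 Y214.16 F850
G1 X81.20 Y218.33 F850
G1 X63.08 Y219.15 F850
G1 X46.58 Y216.61 F850
G1 X31.69 Y210.71 F850
G1 X18.43 Y201.45 F850
M5
G0 X167.05 Y34.56
M4 S521
G1 X115.98 Y142.14 F1573
M5
G0 X0.00 Y0.00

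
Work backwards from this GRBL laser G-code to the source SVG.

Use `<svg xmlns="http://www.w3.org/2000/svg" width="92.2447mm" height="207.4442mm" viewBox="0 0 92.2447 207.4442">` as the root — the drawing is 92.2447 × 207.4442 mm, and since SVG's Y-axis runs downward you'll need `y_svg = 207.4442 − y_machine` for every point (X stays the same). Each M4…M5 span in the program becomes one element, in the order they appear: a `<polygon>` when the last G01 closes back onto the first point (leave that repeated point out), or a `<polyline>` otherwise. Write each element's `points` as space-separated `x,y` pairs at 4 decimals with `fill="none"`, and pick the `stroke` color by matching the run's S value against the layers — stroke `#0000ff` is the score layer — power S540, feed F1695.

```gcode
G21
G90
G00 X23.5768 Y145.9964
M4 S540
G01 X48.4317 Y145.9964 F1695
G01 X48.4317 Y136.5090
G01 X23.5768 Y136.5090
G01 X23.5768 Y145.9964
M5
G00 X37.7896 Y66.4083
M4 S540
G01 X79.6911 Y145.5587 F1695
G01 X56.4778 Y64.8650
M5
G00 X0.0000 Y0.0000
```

Machine Y-up, SVG Y-down with viewBox height 207.4442, so y_svg = 207.4442 − y_machine; X carries over. Every run uses S540, so all elements get stroke `#0000ff` (score).

Run 1: The run returns to its start, so emit a `<polygon>` with points (Y-flipped): 23.5768,61.4478 48.4317,61.4478 48.4317,70.9352 23.5768,70.9352.

Run 2: The run is open, so emit a `<polyline>` with points (Y-flipped): 37.7896,141.0359 79.6911,61.8855 56.4778,142.5792.

<svg xmlns="http://www.w3.org/2000/svg" width="92.2447mm" height="207.4442mm" viewBox="0 0 92.2447 207.4442">
  <polygon points="23.5768,61.4478 48.4317,61.4478 48.4317,70.9352 23.5768,70.9352" fill="none" stroke="#0000ff"/>
  <polyline points="37.7896,141.0359 79.6911,61.8855 56.4778,142.5792" fill="none" stroke="#0000ff"/>
</svg>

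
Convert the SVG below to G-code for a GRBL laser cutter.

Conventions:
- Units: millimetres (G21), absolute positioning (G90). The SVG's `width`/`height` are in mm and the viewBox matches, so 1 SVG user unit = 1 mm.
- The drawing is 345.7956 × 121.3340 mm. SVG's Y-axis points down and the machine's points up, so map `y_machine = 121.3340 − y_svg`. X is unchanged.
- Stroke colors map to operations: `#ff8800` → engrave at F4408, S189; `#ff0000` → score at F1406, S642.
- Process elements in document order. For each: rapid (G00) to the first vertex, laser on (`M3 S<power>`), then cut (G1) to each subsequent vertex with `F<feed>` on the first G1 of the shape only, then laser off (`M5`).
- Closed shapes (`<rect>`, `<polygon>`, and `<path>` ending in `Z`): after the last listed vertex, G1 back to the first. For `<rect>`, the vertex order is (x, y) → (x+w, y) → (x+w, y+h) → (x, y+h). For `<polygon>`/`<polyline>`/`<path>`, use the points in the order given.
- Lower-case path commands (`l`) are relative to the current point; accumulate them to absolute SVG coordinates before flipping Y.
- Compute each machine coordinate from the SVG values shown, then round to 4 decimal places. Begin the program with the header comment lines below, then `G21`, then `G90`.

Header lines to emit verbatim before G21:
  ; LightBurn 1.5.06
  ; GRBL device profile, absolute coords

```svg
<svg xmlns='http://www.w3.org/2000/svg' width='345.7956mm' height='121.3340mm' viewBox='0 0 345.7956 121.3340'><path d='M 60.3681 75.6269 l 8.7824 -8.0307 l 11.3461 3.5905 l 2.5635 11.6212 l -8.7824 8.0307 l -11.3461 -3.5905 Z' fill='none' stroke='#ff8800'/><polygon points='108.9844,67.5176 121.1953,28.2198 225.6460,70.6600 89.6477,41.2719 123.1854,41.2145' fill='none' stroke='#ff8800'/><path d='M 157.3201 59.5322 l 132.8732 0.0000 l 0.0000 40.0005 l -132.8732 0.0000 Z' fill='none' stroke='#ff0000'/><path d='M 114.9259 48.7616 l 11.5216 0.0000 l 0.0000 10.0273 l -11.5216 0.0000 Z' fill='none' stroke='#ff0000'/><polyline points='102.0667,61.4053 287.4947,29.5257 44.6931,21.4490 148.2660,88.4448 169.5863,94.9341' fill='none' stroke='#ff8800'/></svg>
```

1 u = 1 mm; y_m = 121.3340 − y.

[1] `<path>` regular polygon, #ff8800→engrave S189 F4408: (60.3681,45.7071) → (69.1505,53.7378) → (80.4966,50.1473) → (83.0601,38.5261) → (74.2777,30.4954) → (62.9316,34.0859) → (60.3681,45.7071) (closed)

[2] `<polygon>` closed polygon, #ff8800→engrave S189 F4408: (108.9844,53.8164) → (121.1953,93.1142) → (225.6460,50.6740) → (89.6477,80.0621) → (123.1854,80.1195) → (108.9844,53.8164) (closed)

[3] `<path>` rectangle, #ff0000→score S642 F1406: (157.3201,61.8018) → (290.1933,61.8018) → (290.1933,21.8013) → (157.3201,21.8013) → (157.3201,61.8018) (closed)

[4] `<path>` rectangle, #ff0000→score S642 F1406: (114.9259,72.5724) → (126.4475,72.5724) → (126.4475,62.5451) → (114.9259,62.5451) → (114.9259,72.5724) (closed)

[5] `<polyline>` open polyline, #ff8800→engrave S189 F4408: (102.0667,59.9287) → (287.4947,91.8083) → (44.6931,99.8850) → (148.2660,32.8892) → (169.5863,26.3999)

; LightBurn 1.5.06
; GRBL device profile, absolute coords
G21
G90
G00 X60.3681 Y45.7071
M3 S189
G1 X69.1505 Y53.7378 F4408
G1 X80.4966 Y50.1473
G1 X83.0601 Y38.5261
G1 X74.2777 Y30.4954
G1 X62.9316 Y34.0859
G1 X60.3681 Y45.7071
M5
G00 X108.9844 Y53.8164
M3 S189
G1 X121.1953 Y93.1142 F4408
G1 X225.6460 Y50.6740
G1 X89.6477 Y80.0621
G1 X123.1854 Y80.1195
G1 X108.9844 Y53.8164
M5
G00 X157.3201 Y61.8018
M3 S642
G1 X290.1933 Y61.8018 F1406
G1 X290.1933 Y21.8013
G1 X157.3201 Y21.8013
G1 X157.3201 Y61.8018
M5
G00 X114.9259 Y72.5724
M3 S642
G1 X126.4475 Y72.5724 F1406
G1 X126.4475 Y62.5451
G1 X114.9259 Y62.5451
G1 X114.9259 Y72.5724
M5
G00 X102.0667 Y59.9287
M3 S189
G1 X287.4947 Y91.8083 F4408
G1 X44.6931 Y99.8850
G1 X148.2660 Y32.8892
G1 X169.5863 Y26.3999
M5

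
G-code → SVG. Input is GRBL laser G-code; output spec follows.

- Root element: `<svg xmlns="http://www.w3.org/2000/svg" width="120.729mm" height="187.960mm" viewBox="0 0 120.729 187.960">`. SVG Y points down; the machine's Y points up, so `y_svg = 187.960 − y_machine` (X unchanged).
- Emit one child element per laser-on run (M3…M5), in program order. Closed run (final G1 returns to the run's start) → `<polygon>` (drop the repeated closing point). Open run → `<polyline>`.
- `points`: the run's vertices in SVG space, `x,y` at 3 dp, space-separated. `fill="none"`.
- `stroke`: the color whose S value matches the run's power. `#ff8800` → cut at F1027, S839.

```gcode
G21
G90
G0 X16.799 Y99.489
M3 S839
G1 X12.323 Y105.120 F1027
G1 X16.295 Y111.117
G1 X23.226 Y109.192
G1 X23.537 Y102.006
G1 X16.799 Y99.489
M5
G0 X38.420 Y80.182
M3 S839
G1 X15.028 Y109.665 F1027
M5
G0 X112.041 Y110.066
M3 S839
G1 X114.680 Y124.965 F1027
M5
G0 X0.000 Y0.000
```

y_svg = 187.960 − y_m. Every run uses S839, so all elements get stroke `#ff8800` (cut).

[1] closed run; points: 16.799,88.471 12.323,82.840 16.295,76.843 23.226,78.768 23.537,85.954

[2] open run; points: 38.420,107.778 15.028,78.295

[3] open run; points: 112.041,77.894 114.680,62.995

<svg xmlns="http://www.w3.org/2000/svg" width="120.729mm" height="187.960mm" viewBox="0 0 120.729 187.960">
  <polygon points="16.799,88.471 12.323,82.840 16.295,76.843 23.226,78.768 23.537,85.954" fill="none" stroke="#ff8800"/>
  <polyline points="38.420,107.778 15.028,78.295" fill="none" stroke="#ff8800"/>
  <polyline points="112.041,77.894 114.680,62.995" fill="none" stroke="#ff8800"/>
</svg>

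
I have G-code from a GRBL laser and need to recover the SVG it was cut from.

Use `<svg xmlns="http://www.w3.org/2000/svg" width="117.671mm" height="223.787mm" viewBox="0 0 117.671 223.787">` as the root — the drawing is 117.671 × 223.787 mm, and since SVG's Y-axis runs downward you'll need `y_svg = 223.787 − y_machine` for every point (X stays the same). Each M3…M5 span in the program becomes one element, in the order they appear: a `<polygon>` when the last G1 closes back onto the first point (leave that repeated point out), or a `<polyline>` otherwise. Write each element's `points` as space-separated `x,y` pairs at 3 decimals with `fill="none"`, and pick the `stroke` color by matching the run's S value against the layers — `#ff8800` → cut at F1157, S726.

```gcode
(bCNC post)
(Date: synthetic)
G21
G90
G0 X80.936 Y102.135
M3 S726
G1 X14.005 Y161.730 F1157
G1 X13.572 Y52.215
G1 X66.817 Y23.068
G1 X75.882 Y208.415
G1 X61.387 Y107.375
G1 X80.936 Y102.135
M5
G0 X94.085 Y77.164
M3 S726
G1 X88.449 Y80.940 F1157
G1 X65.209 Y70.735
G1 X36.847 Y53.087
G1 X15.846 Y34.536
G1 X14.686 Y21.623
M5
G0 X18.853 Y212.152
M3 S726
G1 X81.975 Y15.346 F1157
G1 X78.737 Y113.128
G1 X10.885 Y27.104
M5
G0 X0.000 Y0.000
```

y_svg = 223.787 − y_m. Every run uses S726, so all elements get stroke `#ff8800` (cut).

[1] closed run; points: 80.936,121.652 14.005,62.057 13.572,171.572 66.817,200.719 75.882,15.372 61.387,116.412

[2] open run; points: 94.085,146.623 88.449,142.847 65.209,153.052 36.847,170.700 15.846,189.251 14.686,202.164

[3] open run; points: 18.853,11.635 81.975,208.441 78.737,110.659 10.885,196.683

<svg xmlns="http://www.w3.org/2000/svg" width="117.671mm" height="223.787mm" viewBox="0 0 117.671 223.787">
  <polygon points="80.936,121.652 14.005,62.057 13.572,171.572 66.817,200.719 75.882,15.372 61.387,116.412" fill="none" stroke="#ff8800"/>
  <polyline points="94.085,146.623 88.449,142.847 65.209,153.052 36.847,170.700 15.846,189.251 14.686,202.164" fill="none" stroke="#ff8800"/>
  <polyline points="18.853,11.635 81.975,208.441 78.737,110.659 10.885,196.683" fill="none" stroke="#ff8800"/>
</svg>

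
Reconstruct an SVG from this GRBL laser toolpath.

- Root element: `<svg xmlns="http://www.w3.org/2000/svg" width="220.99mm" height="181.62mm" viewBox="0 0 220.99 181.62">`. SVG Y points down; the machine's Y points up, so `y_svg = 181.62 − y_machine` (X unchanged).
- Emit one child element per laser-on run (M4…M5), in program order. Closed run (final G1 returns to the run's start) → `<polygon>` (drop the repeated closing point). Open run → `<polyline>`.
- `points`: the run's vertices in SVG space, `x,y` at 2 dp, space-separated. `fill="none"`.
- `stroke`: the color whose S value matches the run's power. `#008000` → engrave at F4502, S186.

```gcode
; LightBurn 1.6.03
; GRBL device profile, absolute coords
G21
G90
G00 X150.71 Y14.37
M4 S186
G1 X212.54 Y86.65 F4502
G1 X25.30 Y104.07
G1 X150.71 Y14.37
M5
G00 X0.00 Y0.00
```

Each laser-on run becomes one SVG element. Flip Y back into SVG space with y_svg = 181.62 − y_machine. Every run uses S186, so all elements get stroke `#008000` (engrave).

Run 1: The run returns to its start, so emit a `<polygon>` with points (Y-flipped): 150.71,167.25 212.54,94.97 25.30,77.55.

<svg xmlns="http://www.w3.org/2000/svg" width="220.99mm" height="181.62mm" viewBox="0 0 220.99 181.62">
  <polygon points="150.71,167.25 212.54,94.97 25.30,77.55" fill="none" stroke="#008000"/>
</svg>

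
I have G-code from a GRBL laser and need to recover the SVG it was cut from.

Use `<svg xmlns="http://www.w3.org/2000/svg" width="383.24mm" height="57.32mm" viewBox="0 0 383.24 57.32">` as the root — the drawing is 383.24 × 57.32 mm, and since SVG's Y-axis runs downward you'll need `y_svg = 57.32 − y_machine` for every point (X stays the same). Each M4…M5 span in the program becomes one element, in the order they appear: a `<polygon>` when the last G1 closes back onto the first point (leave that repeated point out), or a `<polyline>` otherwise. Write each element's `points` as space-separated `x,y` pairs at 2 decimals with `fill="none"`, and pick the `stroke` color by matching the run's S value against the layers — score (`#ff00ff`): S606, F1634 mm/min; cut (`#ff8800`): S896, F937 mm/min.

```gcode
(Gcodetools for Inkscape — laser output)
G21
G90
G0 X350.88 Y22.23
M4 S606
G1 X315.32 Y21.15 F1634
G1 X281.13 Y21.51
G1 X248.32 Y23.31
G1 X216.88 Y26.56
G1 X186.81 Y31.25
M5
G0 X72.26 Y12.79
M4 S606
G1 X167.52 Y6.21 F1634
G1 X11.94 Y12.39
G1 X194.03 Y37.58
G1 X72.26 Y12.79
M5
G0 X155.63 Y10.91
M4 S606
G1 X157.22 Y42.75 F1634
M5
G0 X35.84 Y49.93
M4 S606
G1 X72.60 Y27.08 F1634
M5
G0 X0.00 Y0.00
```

Machine Y-up, SVG Y-down with viewBox height 57.32, so y_svg = 57.32 − y_machine; X carries over. Every run uses S606, so all elements get stroke `#ff00ff` (score).

Run 1: The run is open, so emit a `<polyline>` with points (Y-flipped): 350.88,35.09 315.32,36.17 281.13,35.81 248.32,34.01 216.88,30.76 186.81,26.07.

Run 2: The run returns to its start, so emit a `<polygon>` with points (Y-flipped): 72.26,44.53 167.52,51.11 11.94,44.93 194.03,19.74.

Run 3: The run is open, so emit a `<polyline>` with points (Y-flipped): 155.63,46.41 157.22,14.57.

Run 4: The run is open, so emit a `<polyline>` with points (Y-flipped): 35.84,7.39 72.60,30.24.

<svg xmlns="http://www.w3.org/2000/svg" width="383.24mm" height="57.32mm" viewBox="0 0 383.24 57.32">
  <polyline points="350.88,35.09 315.32,36.17 281.13,35.81 248.32,34.01 216.88,30.76 186.81,26.07" fill="none" stroke="#ff00ff"/>
  <polygon points="72.26,44.53 167.52,51.11 11.94,44.93 194.03,19.74" fill="none" stroke="#ff00ff"/>
  <polyline points="155.63,46.41 157.22,14.57" fill="none" stroke="#ff00ff"/>
  <polyline points="35.84,7.39 72.60,30.24" fill="none" stroke="#ff00ff"/>
</svg>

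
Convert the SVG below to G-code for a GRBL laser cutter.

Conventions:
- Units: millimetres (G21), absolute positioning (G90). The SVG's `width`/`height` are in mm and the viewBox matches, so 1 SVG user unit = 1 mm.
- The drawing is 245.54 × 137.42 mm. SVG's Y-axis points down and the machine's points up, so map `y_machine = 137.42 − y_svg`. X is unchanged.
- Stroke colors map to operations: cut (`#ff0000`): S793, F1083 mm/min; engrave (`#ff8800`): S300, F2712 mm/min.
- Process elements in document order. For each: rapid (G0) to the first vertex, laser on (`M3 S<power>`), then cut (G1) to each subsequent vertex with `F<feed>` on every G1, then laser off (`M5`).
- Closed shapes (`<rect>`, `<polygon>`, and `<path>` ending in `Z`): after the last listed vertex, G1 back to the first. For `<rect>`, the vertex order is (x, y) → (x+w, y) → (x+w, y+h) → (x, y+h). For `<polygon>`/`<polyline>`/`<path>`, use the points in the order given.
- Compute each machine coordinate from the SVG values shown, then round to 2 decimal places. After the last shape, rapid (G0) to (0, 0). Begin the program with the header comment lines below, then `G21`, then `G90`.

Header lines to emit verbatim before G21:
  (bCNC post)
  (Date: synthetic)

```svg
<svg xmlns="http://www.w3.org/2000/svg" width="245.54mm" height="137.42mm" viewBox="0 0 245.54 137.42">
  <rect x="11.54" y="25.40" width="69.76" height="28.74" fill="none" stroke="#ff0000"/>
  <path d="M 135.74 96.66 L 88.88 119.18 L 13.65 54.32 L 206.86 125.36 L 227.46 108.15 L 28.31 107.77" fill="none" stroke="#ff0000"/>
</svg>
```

viewBox `0 0 245.54 137.42` with mm width/height → 1 unit = 1 mm. Flip: y_m = 137.42 − y_svg.

**Shape 1** — `<rect>` rectangle, stroke `#ff0000` → cut (S793, F1083). Machine vertices: (11.54,112.02) → (81.30,112.02) → (81.30,83.28) → (11.54,83.28) → (11.54,112.02). Closed: final G1 returns to the first vertex.

**Shape 2** — `<path>` open polyline, stroke `#ff0000` → cut (S793, F1083). Machine vertices: (135.74,40.76) → (88.88,18.24) → (13.65,83.10) → (206.86,12.06) → (227.46,29.27) → (28.31,29.65). Open path.

(bCNC post)
(Date: synthetic)
G21
G90
G0 X11.54 Y112.02
M3 S793
G1 X81.30 Y112.02 F1083
G1 X81.30 Y83.28 F1083
G1 X11.54 Y83.28 F1083
G1 X11.54 Y112.02 F1083
M5
G0 X135.74 Y40.76
M3 S793
G1 X88.88 Y18.24 F1083
G1 X13.65 Y83.10 F1083
G1 X206.86 Y12.06 F1083
G1 X227.46 Y29.27 F1083
G1 X28.31 Y29.65 F1083
M5
G0 X0.00 Y0.00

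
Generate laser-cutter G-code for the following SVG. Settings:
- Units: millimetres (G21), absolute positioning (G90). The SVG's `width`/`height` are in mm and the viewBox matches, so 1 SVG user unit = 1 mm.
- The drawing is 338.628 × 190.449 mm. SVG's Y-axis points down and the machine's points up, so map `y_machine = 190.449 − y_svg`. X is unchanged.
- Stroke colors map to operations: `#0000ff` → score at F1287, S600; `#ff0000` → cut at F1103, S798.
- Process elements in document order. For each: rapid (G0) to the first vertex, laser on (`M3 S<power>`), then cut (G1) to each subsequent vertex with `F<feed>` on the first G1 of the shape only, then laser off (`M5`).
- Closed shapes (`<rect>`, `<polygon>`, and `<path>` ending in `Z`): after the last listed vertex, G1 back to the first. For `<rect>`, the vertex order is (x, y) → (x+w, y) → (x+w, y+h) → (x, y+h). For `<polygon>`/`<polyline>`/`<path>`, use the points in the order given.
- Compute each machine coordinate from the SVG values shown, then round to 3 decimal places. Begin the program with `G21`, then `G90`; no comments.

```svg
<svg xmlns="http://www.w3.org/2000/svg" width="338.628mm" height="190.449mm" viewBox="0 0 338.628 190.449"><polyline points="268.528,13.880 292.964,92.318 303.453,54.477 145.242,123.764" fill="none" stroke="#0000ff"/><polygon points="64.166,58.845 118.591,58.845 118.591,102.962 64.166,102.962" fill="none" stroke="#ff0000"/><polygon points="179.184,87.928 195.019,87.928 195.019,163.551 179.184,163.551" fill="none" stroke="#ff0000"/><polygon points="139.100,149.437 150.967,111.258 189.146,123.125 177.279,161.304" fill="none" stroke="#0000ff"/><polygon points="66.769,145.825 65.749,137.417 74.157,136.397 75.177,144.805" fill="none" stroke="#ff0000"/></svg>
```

G21
G90
G0 X268.528 Y176.569
M3 S600
G1 X292.964 Y98.131 F1287
G1 X303.453 Y135.972
G1 X145.242 Y66.685
M5
G0 X64.166 Y131.604
M3 S798
G1 X118.591 Y131.604 F1103
G1 X118.591 Y87.487
G1 X64.166 Y87.487
G1 X64.166 Y131.604
M5
G0 X179.184 Y102.521
M3 S798
G1 X195.019 Y102.521 F1103
G1 X195.019 Y26.898
G1 X179.184 Y26.898
G1 X179.184 Y102.521
M5
G0 X139.100 Y41.012
M3 S600
G1 X150.967 Y79.191 F1287
G1 X189.146 Y67.324
G1 X177.279 Y29.145
G1 X139.100 Y41.012
M5
G0 X66.769 Y44.624
M3 S798
G1 X65.749 Y53.032 F1103
G1 X74.157 Y54.052
G1 X75.177 Y45.644
G1 X66.769 Y44.624
M5

1 u = 1 mm; y_m = 190.449 − y.

[1] `<polyline>` open polyline, #0000ff→score S600 F1287: (268.528,176.569) → (292.964,98.131) → (303.453,135.972) → (145.242,66.685)

[2] `<polygon>` rectangle, #ff0000→cut S798 F1103: (64.166,131.604) → (118.591,131.604) → (118.591,87.487) → (64.166,87.487) → (64.166,131.604) (closed)

[3] `<polygon>` rectangle, #ff0000→cut S798 F1103: (179.184,102.521) → (195.019,102.521) → (195.019,26.898) → (179.184,26.898) → (179.184,102.521) (closed)

[4] `<polygon>` regular polygon, #0000ff→score S600 F1287: (139.100,41.012) → (150.967,79.191) → (189.146,67.324) → (177.279,29.145) → (139.100,41.012) (closed)

[5] `<polygon>` regular polygon, #ff0000→cut S798 F1103: (66.769,44.624) → (65.749,53.032) → (74.157,54.052) → (75.177,45.644) → (66.769,44.624) (closed)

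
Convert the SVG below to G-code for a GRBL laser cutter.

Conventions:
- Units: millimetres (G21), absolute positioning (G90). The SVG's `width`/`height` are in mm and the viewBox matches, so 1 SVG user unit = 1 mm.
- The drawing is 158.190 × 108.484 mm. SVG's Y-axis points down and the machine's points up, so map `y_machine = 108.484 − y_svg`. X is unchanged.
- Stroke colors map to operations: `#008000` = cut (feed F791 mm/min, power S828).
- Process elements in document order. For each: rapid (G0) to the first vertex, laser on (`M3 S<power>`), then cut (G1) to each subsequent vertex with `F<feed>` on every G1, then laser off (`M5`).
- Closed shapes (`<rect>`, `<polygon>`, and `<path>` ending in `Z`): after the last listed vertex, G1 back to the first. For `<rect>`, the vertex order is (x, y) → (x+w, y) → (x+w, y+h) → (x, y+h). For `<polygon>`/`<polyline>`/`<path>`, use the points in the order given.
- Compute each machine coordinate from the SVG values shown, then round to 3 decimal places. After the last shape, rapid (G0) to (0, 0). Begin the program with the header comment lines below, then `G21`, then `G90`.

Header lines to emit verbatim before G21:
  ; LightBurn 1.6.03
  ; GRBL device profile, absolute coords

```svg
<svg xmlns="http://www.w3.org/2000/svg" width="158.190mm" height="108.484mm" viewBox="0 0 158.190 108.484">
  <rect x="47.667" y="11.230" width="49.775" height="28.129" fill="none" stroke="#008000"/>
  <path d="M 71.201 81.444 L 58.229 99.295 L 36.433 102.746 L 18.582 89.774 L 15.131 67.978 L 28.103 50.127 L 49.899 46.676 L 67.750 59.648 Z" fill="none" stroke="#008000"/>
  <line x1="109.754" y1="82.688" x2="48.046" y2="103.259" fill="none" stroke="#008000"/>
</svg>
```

; LightBurn 1.6.03
; GRBL device profile, absolute coords
G21
G90
G0 X47.667 Y97.254
M3 S828
G1 X97.442 Y97.254 F791
G1 X97.442 Y69.125 F791
G1 X47.667 Y69.125 F791
G1 X47.667 Y97.254 F791
M5
G0 X71.201 Y27.040
M3 S828
G1 X58.229 Y9.189 F791
G1 X36.433 Y5.738 F791
G1 X18.582 Y18.710 F791
G1 X15.131 Y40.506 F791
G1 X28.103 Y58.357 F791
G1 X49.899 Y61.808 F791
G1 X67.750 Y48.836 F791
G1 X71.201 Y27.040 F791
M5
G0 X109.754 Y25.796
M3 S828
G1 X48.046 Y5.225 F791
M5
G0 X0.000 Y0.000

Since the viewBox matches the mm dimensions, user units are millimetres directly. The only transform is the Y-flip y_m = 108.484 − y_svg.

Shape 1 is a rectangle drawn with `<rect>`. Its stroke #008000 means cut at S828, F791. After flipping Y the toolpath is (47.667,97.254) → (97.442,97.254) → (97.442,69.125) → (47.667,69.125) → (47.667,97.254), returning to the start.

Shape 2 is a regular polygon drawn with `<path>`. Its stroke #008000 means cut at S828, F791. After flipping Y the toolpath is (71.201,27.040) → (58.229,9.189) → (36.433,5.738) → (18.582,18.710) → (15.131,40.506) → (28.103,58.357) → (49.899,61.808) → (67.750,48.836) → (71.201,27.040), returning to the start.

Shape 3 is a line segment drawn with `<line>`. Its stroke #008000 means cut at S828, F791. After flipping Y the toolpath is (109.754,25.796) → (48.046,5.225).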